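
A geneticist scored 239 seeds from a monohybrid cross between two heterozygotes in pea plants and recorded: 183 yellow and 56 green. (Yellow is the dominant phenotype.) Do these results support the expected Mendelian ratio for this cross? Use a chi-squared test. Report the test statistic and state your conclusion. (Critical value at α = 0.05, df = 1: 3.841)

0.314; consistent

For a monohybrid cross between heterozygotes with complete dominance, the expected phenotypic ratio is 3:1.
Total ratio parts = 4. Expected numbers out of 239:
  yellow: 239 × 3/4 = 179.25
  green: 239 × 1/4 = 59.75
χ² = Σ (O − E)² / E
  yellow: (183 − 179.25)² / 179.25 = 0.0785
  green: (56 − 59.75)² / 59.75 = 0.2354
χ² = 0.0785 + 0.2354 = 0.3139 ≈ 0.314
Degrees of freedom = 2 − 1 = 1; critical value at α = 0.05 is 3.841.
Since 0.314 < 3.841, we fail to reject the null hypothesis — the data are consistent with the 3:1 ratio.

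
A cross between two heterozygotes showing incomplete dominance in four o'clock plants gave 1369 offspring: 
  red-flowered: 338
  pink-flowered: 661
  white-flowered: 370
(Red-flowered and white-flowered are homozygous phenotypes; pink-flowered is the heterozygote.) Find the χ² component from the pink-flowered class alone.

With incomplete dominance, a heterozygote × heterozygote cross gives a 1:2:1 phenotypic ratio.
Expected counts for N = 1369 under a 1:2:1 ratio (total parts = 4):
  red-flowered: 1369 × 1/4 = 342.25
  pink-flowered: 1369 × 2/4 = 684.5
  white-flowered: 1369 × 1/4 = 342.25
Contribution of pink-flowered: (661 − 684.5)² / 684.5 = 0.8068

0.807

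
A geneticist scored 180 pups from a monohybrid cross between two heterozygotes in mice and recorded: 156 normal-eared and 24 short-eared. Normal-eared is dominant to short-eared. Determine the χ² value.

For a monohybrid cross between heterozygotes with complete dominance, the expected phenotypic ratio is 3:1.
Under the 3:1 hypothesis (Σ ratio = 4, N = 180):
  normal-eared: 180 × 3/4 = 135
  short-eared: 180 × 1/4 = 45
χ² = Σ (O − E)² / E
  normal-eared: (156 − 135)² / 135 = 3.2667
  short-eared: (24 − 45)² / 45 = 9.8000
χ² = 3.2667 + 9.8000 = 13.0667 ≈ 13.067

13.067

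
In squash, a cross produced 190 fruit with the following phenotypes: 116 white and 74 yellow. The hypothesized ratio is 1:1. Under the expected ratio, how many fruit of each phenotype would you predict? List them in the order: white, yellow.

The 1:1 ratio has 2 parts, so with N = 190 the expected counts are:
  white: 190 × 1/2 = 95
  yellow: 190 × 1/2 = 95

95, 95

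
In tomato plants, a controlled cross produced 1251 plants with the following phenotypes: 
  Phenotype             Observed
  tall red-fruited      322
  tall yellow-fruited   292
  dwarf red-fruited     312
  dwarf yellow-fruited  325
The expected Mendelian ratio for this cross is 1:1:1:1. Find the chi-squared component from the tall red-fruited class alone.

Expected counts for N = 1251 under a 1:1:1:1 ratio (total parts = 4):
  tall red-fruited: 1251 × 1/4 = 312.75
  tall yellow-fruited: 1251 × 1/4 = 312.75
  dwarf red-fruited: 1251 × 1/4 = 312.75
  dwarf yellow-fruited: 1251 × 1/4 = 312.75
Contribution of tall red-fruited: (322 − 312.75)² / 312.75 = 0.2736

0.274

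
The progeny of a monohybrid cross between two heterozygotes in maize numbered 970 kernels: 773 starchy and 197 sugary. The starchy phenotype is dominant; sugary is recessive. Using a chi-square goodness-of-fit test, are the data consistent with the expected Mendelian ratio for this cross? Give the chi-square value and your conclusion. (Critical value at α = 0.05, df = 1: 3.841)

For a monohybrid cross between heterozygotes with complete dominance, the expected phenotypic ratio is 3:1.
Total ratio parts = 4. Expected numbers out of 970:
  starchy: 970 × 3/4 = 727.5
  sugary: 970 × 1/4 = 242.5
χ² = Σ (O − E)² / E
  starchy: (773 − 727.5)² / 727.5 = 2.8457
  sugary: (197 − 242.5)² / 242.5 = 8.5371
χ² = 2.8457 + 8.5371 = 11.3828 ≈ 11.383
Degrees of freedom = 2 − 1 = 1; critical value at α = 0.05 is 3.841.
Since 11.383 > 3.841, we reject the null hypothesis — the data do not fit the 3:1 ratio.

11.383; not consistent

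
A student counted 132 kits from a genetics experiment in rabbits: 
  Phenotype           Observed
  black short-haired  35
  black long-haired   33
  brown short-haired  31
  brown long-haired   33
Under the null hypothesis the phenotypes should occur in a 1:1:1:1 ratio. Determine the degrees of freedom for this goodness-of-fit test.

3

A goodness-of-fit test with 4 phenotype classes has df = 4 − 1 = 3.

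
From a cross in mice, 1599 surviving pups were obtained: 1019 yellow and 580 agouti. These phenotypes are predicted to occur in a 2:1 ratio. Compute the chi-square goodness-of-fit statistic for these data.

6.217

Under the 2:1 hypothesis (Σ ratio = 3, N = 1599):
  yellow: 1599 × 2/3 = 1066
  agouti: 1599 × 1/3 = 533
χ² = Σ (O − E)² / E
  yellow: (1019 − 1066)² / 1066 = 2.0722
  agouti: (580 − 533)² / 533 = 4.1445
χ² = 2.0722 + 4.1445 = 6.2167 ≈ 6.217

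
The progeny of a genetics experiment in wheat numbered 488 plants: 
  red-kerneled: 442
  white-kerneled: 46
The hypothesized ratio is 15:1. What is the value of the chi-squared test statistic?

8.402

The 15:1 ratio has 16 parts, so with N = 488 the expected counts are:
  red-kerneled: 488 × 15/16 = 457.5
  white-kerneled: 488 × 1/16 = 30.5
χ² = Σ (O − E)² / E
  red-kerneled: (442 − 457.5)² / 457.5 = 0.5251
  white-kerneled: (46 − 30.5)² / 30.5 = 7.8770
χ² = 0.5251 + 7.8770 = 8.4021 ≈ 8.402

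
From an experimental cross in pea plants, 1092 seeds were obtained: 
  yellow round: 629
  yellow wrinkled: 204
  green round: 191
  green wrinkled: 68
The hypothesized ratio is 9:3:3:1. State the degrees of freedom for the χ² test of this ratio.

A goodness-of-fit test with 4 phenotype classes has df = 4 − 1 = 3.

3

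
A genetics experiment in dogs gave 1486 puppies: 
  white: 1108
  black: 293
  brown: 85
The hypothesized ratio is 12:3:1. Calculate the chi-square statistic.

1.447

Total ratio parts = 16. Expected numbers out of 1486:
  white: 1486 × 12/16 = 1114.5
  black: 1486 × 3/16 = 278.625
  brown: 1486 × 1/16 = 92.875
χ² = Σ (O − E)² / E
  white: (1108 − 1114.5)² / 1114.5 = 0.0379
  black: (293 − 278.625)² / 278.625 = 0.7416
  brown: (85 − 92.875)² / 92.875 = 0.6677
χ² = 0.0379 + 0.7416 + 0.6677 = 1.4472 ≈ 1.447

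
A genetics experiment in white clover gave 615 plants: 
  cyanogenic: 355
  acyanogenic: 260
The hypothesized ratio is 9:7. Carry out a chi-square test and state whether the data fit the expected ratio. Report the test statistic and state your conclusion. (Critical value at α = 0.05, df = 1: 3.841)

0.543; consistent

The 9:7 ratio has 16 parts, so with N = 615 the expected counts are:
  cyanogenic: 615 × 9/16 = 345.9375
  acyanogenic: 615 × 7/16 = 269.0625
χ² = Σ (O − E)² / E
  cyanogenic: (355 − 345.9375)² / 345.9375 = 0.2374
  acyanogenic: (260 − 269.0625)² / 269.0625 = 0.3052
χ² = 0.2374 + 0.3052 = 0.5426 ≈ 0.543
Degrees of freedom = 2 − 1 = 1; critical value at α = 0.05 is 3.841.
Since 0.543 < 3.841, we fail to reject the null hypothesis — the data are consistent with the 9:7 ratio.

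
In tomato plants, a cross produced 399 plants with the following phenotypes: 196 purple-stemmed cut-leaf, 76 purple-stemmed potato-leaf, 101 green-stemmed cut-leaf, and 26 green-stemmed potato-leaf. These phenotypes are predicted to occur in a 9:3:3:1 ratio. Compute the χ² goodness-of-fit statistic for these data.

12.834

The 9:3:3:1 ratio has 16 parts, so with N = 399 the expected counts are:
  purple-stemmed cut-leaf: 399 × 9/16 = 224.4375
  purple-stemmed potato-leaf: 399 × 3/16 = 74.8125
  green-stemmed cut-leaf: 399 × 3/16 = 74.8125
  green-stemmed potato-leaf: 399 × 1/16 = 24.9375
χ² = Σ (O − E)² / E
  purple-stemmed cut-leaf: (196 − 224.4375)² / 224.4375 = 3.6032
  purple-stemmed potato-leaf: (76 − 74.8125)² / 74.8125 = 0.0188
  green-stemmed cut-leaf: (101 − 74.8125)² / 74.8125 = 9.1667
  green-stemmed potato-leaf: (26 − 24.9375)² / 24.9375 = 0.0453
χ² = 3.6032 + 0.0188 + 9.1667 + 0.0453 = 12.834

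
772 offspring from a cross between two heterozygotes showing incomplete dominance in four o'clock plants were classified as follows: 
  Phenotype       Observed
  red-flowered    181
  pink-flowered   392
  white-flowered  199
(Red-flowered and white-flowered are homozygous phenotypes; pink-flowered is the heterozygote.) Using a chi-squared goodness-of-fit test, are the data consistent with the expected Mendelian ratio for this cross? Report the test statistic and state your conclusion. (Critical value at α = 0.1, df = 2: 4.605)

1.026; consistent

With incomplete dominance, a heterozygote × heterozygote cross gives a 1:2:1 phenotypic ratio.
Expected counts for N = 772 under a 1:2:1 ratio (total parts = 4):
  red-flowered: 772 × 1/4 = 193
  pink-flowered: 772 × 2/4 = 386
  white-flowered: 772 × 1/4 = 193
χ² = Σ (O − E)² / E
  red-flowered: (181 − 193)² / 193 = 0.7461
  pink-flowered: (392 − 386)² / 386 = 0.0933
  white-flowered: (199 − 193)² / 193 = 0.1865
χ² = 0.7461 + 0.0933 + 0.1865 = 1.0259 ≈ 1.026
Degrees of freedom = 3 − 1 = 2; critical value at α = 0.1 is 4.605.
Since 1.026 < 4.605, we fail to reject the null hypothesis — the data are consistent with the 1:2:1 ratio.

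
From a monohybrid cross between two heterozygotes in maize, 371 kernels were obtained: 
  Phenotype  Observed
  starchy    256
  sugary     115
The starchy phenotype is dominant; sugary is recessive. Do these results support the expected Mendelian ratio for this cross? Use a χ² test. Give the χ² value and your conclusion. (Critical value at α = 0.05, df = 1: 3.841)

7.117; not consistent

For a monohybrid cross between heterozygotes with complete dominance, the expected phenotypic ratio is 3:1.
Total ratio parts = 4. Expected numbers out of 371:
  starchy: 371 × 3/4 = 278.25
  sugary: 371 × 1/4 = 92.75
χ² = Σ (O − E)² / E
  starchy: (256 − 278.25)² / 278.25 = 1.7792
  sugary: (115 − 92.75)² / 92.75 = 5.3376
χ² = 1.7792 + 5.3376 = 7.1168 ≈ 7.117
Degrees of freedom = 2 − 1 = 1; critical value at α = 0.05 is 3.841.
Since 7.117 > 3.841, we reject the null hypothesis — the data do not fit the 3:1 ratio.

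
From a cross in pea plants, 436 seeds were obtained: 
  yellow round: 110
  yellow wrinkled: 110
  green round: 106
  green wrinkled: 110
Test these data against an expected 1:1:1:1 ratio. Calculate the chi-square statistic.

Total ratio parts = 4. Expected numbers out of 436:
  yellow round: 436 × 1/4 = 109
  yellow wrinkled: 436 × 1/4 = 109
  green round: 436 × 1/4 = 109
  green wrinkled: 436 × 1/4 = 109
χ² = Σ (O − E)² / E
  yellow round: (110 − 109)² / 109 = 0.0092
  yellow wrinkled: (110 − 109)² / 109 = 0.0092
  green round: (106 − 109)² / 109 = 0.0826
  green wrinkled: (110 − 109)² / 109 = 0.0092
χ² = 0.0092 + 0.0092 + 0.0826 + 0.0092 = 0.1102 ≈ 0.110

0.110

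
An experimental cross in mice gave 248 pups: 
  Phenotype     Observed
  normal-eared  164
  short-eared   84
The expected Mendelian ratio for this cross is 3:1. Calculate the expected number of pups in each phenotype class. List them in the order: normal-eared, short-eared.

186, 62

The 3:1 ratio has 4 parts, so with N = 248 the expected counts are:
  normal-eared: 248 × 3/4 = 186
  short-eared: 248 × 1/4 = 62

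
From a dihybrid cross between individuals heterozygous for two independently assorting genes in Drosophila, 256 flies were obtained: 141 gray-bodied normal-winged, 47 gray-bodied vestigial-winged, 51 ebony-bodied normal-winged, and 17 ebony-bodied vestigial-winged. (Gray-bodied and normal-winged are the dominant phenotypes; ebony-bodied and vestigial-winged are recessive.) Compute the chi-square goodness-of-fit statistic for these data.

0.333

A dihybrid F₂ with independent assortment and complete dominance at both loci gives a 9:3:3:1 phenotypic ratio.
Expected counts for N = 256 under a 9:3:3:1 ratio (total parts = 16):
  gray-bodied normal-winged: 256 × 9/16 = 144
  gray-bodied vestigial-winged: 256 × 3/16 = 48
  ebony-bodied normal-winged: 256 × 3/16 = 48
  ebony-bodied vestigial-winged: 256 × 1/16 = 16
χ² = Σ (O − E)² / E
  gray-bodied normal-winged: (141 − 144)² / 144 = 0.0625
  gray-bodied vestigial-winged: (47 − 48)² / 48 = 0.0208
  ebony-bodied normal-winged: (51 − 48)² / 48 = 0.1875
  ebony-bodied vestigial-winged: (17 − 16)² / 16 = 0.0625
χ² = 0.0625 + 0.0208 + 0.1875 + 0.0625 = 0.3333 ≈ 0.333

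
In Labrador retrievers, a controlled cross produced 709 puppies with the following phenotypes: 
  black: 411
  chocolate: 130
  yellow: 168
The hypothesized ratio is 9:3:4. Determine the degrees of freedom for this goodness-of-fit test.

A goodness-of-fit test with 3 phenotype classes has df = 3 − 1 = 2.

2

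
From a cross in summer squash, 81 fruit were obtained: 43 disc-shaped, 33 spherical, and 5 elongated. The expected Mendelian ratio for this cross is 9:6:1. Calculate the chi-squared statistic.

Total ratio parts = 16. Expected numbers out of 81:
  disc-shaped: 81 × 9/16 = 45.5625
  spherical: 81 × 6/16 = 30.375
  elongated: 81 × 1/16 = 5.0625
χ² = Σ (O − E)² / E
  disc-shaped: (43 − 45.5625)² / 45.5625 = 0.1441
  spherical: (33 − 30.375)² / 30.375 = 0.2269
  elongated: (5 − 5.0625)² / 5.0625 = 0.0008
χ² = 0.1441 + 0.2269 + 0.0008 = 0.3718 ≈ 0.372

0.372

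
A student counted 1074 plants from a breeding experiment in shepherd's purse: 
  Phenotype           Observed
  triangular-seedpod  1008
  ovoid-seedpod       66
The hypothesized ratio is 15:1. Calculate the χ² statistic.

Expected counts for N = 1074 under a 15:1 ratio (total parts = 16):
  triangular-seedpod: 1074 × 15/16 = 1006.875
  ovoid-seedpod: 1074 × 1/16 = 67.125
χ² = Σ (O − E)² / E
  triangular-seedpod: (1008 − 1006.875)² / 1006.875 = 0.0013
  ovoid-seedpod: (66 − 67.125)² / 67.125 = 0.0189
χ² = 0.0013 + 0.0189 = 0.0202 ≈ 0.020

0.020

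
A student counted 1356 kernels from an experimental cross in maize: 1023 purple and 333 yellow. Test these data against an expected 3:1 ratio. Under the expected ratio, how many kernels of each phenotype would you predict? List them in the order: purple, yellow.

1017, 339

Under the 3:1 hypothesis (Σ ratio = 4, N = 1356):
  purple: 1356 × 3/4 = 1017
  yellow: 1356 × 1/4 = 339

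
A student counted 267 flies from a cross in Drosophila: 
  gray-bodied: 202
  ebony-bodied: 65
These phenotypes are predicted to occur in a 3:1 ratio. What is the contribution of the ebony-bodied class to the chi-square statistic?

The 3:1 ratio has 4 parts, so with N = 267 the expected counts are:
  gray-bodied: 267 × 3/4 = 200.25
  ebony-bodied: 267 × 1/4 = 66.75
Contribution of ebony-bodied: (65 − 66.75)² / 66.75 = 0.0459

0.046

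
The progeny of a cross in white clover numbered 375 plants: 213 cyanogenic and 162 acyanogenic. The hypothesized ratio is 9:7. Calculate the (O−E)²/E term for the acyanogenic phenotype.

0.026

The 9:7 ratio has 16 parts, so with N = 375 the expected counts are:
  cyanogenic: 375 × 9/16 = 210.9375
  acyanogenic: 375 × 7/16 = 164.0625
Contribution of acyanogenic: (162 − 164.0625)² / 164.0625 = 0.0259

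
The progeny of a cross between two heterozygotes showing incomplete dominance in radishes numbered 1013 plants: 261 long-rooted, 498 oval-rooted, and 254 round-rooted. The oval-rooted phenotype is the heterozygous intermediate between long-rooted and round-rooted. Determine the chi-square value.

With incomplete dominance, a heterozygote × heterozygote cross gives a 1:2:1 phenotypic ratio.
Expected counts for N = 1013 under a 1:2:1 ratio (total parts = 4):
  long-rooted: 1013 × 1/4 = 253.25
  oval-rooted: 1013 × 2/4 = 506.5
  round-rooted: 1013 × 1/4 = 253.25
χ² = Σ (O − E)² / E
  long-rooted: (261 − 253.25)² / 253.25 = 0.2372
  oval-rooted: (498 − 506.5)² / 506.5 = 0.1426
  round-rooted: (254 − 253.25)² / 253.25 = 0.0022
χ² = 0.2372 + 0.1426 + 0.0022 = 0.382

0.382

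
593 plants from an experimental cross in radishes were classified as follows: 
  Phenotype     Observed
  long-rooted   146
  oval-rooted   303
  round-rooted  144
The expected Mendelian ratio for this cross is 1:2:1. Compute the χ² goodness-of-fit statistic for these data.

0.298

Expected counts for N = 593 under a 1:2:1 ratio (total parts = 4):
  long-rooted: 593 × 1/4 = 148.25
  oval-rooted: 593 × 2/4 = 296.5
  round-rooted: 593 × 1/4 = 148.25
χ² = Σ (O − E)² / E
  long-rooted: (146 − 148.25)² / 148.25 = 0.0341
  oval-rooted: (303 − 296.5)² / 296.5 = 0.1425
  round-rooted: (144 − 148.25)² / 148.25 = 0.1218
χ² = 0.0341 + 0.1425 + 0.1218 = 0.2984 ≈ 0.298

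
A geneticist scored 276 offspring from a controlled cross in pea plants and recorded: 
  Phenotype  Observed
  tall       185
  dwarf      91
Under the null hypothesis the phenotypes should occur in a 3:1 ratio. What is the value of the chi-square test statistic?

Expected counts for N = 276 under a 3:1 ratio (total parts = 4):
  tall: 276 × 3/4 = 207
  dwarf: 276 × 1/4 = 69
χ² = Σ (O − E)² / E
  tall: (185 − 207)² / 207 = 2.3382
  dwarf: (91 − 69)² / 69 = 7.0145
χ² = 2.3382 + 7.0145 = 9.3527 ≈ 9.353

9.353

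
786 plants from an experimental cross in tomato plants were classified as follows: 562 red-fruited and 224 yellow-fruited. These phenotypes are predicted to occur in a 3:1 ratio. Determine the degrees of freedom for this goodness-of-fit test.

1

A goodness-of-fit test with 2 phenotype classes has df = 2 − 1 = 1.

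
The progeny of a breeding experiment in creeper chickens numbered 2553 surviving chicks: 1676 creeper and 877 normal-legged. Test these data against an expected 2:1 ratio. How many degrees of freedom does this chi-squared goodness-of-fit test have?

A goodness-of-fit test with 2 phenotype classes has df = 2 − 1 = 1.

1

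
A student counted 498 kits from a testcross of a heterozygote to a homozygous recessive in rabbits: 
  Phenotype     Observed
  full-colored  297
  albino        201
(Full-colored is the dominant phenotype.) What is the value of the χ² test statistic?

A testcross of a heterozygote (Aa × aa) gives a 1:1 phenotypic ratio.
Expected counts for N = 498 under a 1:1 ratio (total parts = 2):
  full-colored: 498 × 1/2 = 249
  albino: 498 × 1/2 = 249
χ² = Σ (O − E)² / E
  full-colored: (297 − 249)² / 249 = 9.2530
  albino: (201 − 249)² / 249 = 9.2530
χ² = 9.2530 + 9.2530 = 18.506

18.506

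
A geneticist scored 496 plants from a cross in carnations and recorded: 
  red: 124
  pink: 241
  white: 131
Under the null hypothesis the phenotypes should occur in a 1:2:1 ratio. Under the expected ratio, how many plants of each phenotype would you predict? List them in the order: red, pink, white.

Expected counts for N = 496 under a 1:2:1 ratio (total parts = 4):
  red: 496 × 1/4 = 124
  pink: 496 × 2/4 = 248
  white: 496 × 1/4 = 124

124, 248, 124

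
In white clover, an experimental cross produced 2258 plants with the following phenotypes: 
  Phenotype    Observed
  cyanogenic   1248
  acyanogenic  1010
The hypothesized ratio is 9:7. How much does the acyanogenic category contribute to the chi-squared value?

Under the 9:7 hypothesis (Σ ratio = 16, N = 2258):
  cyanogenic: 2258 × 9/16 = 1270.125
  acyanogenic: 2258 × 7/16 = 987.875
Contribution of acyanogenic: (1010 − 987.875)² / 987.875 = 0.4955

0.496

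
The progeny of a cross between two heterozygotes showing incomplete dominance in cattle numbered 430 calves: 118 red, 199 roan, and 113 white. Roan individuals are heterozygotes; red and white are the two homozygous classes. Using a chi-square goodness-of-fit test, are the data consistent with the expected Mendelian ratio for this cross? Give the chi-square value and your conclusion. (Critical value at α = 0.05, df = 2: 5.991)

2.498; consistent

With incomplete dominance, a heterozygote × heterozygote cross gives a 1:2:1 phenotypic ratio.
Total ratio parts = 4. Expected numbers out of 430:
  red: 430 × 1/4 = 107.5
  roan: 430 × 2/4 = 215
  white: 430 × 1/4 = 107.5
χ² = Σ (O − E)² / E
  red: (118 − 107.5)² / 107.5 = 1.0256
  roan: (199 − 215)² / 215 = 1.1907
  white: (113 − 107.5)² / 107.5 = 0.2814
χ² = 1.0256 + 1.1907 + 0.2814 = 2.4977 ≈ 2.498
Degrees of freedom = 3 − 1 = 2; critical value at α = 0.05 is 5.991.
Since 2.498 < 5.991, we fail to reject the null hypothesis — the data are consistent with the 1:2:1 ratio.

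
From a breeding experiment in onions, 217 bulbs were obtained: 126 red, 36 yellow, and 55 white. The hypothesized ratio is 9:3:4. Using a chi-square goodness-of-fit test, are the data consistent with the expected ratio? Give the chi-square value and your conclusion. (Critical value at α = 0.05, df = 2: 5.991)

0.677; consistent

Total ratio parts = 16. Expected numbers out of 217:
  red: 217 × 9/16 = 122.0625
  yellow: 217 × 3/16 = 40.6875
  white: 217 × 4/16 = 54.25
χ² = Σ (O − E)² / E
  red: (126 − 122.0625)² / 122.0625 = 0.1270
  yellow: (36 − 40.6875)² / 40.6875 = 0.5400
  white: (55 − 54.25)² / 54.25 = 0.0104
χ² = 0.1270 + 0.5400 + 0.0104 = 0.6774 ≈ 0.677
Degrees of freedom = 3 − 1 = 2; critical value at α = 0.05 is 5.991.
Since 0.677 < 5.991, we fail to reject the null hypothesis — the data are consistent with the 9:3:4 ratio.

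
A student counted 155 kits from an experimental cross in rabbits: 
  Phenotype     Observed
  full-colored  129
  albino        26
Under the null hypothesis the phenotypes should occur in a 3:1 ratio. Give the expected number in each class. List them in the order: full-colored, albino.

116.25, 38.75

The 3:1 ratio has 4 parts, so with N = 155 the expected counts are:
  full-colored: 155 × 3/4 = 116.25
  albino: 155 × 1/4 = 38.75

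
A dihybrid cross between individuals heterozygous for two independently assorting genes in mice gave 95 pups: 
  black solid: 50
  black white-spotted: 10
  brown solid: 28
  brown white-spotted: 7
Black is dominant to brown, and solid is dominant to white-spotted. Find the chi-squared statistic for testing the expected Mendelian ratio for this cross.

9.664

A dihybrid F₂ with independent assortment and complete dominance at both loci gives a 9:3:3:1 phenotypic ratio.
Total ratio parts = 16. Expected numbers out of 95:
  black solid: 95 × 9/16 = 53.4375
  black white-spotted: 95 × 3/16 = 17.8125
  brown solid: 95 × 3/16 = 17.8125
  brown white-spotted: 95 × 1/16 = 5.9375
χ² = Σ (O − E)² / E
  black solid: (50 − 53.4375)² / 53.4375 = 0.2211
  black white-spotted: (10 − 17.8125)² / 17.8125 = 3.4265
  brown solid: (28 − 17.8125)² / 17.8125 = 5.8265
  brown white-spotted: (7 − 5.9375)² / 5.9375 = 0.1901
χ² = 0.2211 + 3.4265 + 5.8265 + 0.1901 = 9.6642 ≈ 9.664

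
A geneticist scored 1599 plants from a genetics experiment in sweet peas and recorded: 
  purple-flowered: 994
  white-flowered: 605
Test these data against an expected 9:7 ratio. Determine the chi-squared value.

The 9:7 ratio has 16 parts, so with N = 1599 the expected counts are:
  purple-flowered: 1599 × 9/16 = 899.4375
  white-flowered: 1599 × 7/16 = 699.5625
χ² = Σ (O − E)² / E
  purple-flowered: (994 − 899.4375)² / 899.4375 = 9.9418
  white-flowered: (605 − 699.5625)² / 699.5625 = 12.7824
χ² = 9.9418 + 12.7824 = 22.7242 ≈ 22.724

22.724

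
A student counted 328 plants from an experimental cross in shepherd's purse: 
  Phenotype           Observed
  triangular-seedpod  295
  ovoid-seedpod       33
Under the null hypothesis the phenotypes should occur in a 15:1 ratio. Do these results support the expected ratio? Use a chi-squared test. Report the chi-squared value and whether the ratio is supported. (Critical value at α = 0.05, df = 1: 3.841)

Expected counts for N = 328 under a 15:1 ratio (total parts = 16):
  triangular-seedpod: 328 × 15/16 = 307.5
  ovoid-seedpod: 328 × 1/16 = 20.5
χ² = Σ (O − E)² / E
  triangular-seedpod: (295 − 307.5)² / 307.5 = 0.5081
  ovoid-seedpod: (33 − 20.5)² / 20.5 = 7.6220
χ² = 0.5081 + 7.6220 = 8.1301 ≈ 8.130
Degrees of freedom = 2 − 1 = 1; critical value at α = 0.05 is 3.841.
Since 8.130 > 3.841, we reject the null hypothesis — the data do not fit the 15:1 ratio.

8.130; not consistent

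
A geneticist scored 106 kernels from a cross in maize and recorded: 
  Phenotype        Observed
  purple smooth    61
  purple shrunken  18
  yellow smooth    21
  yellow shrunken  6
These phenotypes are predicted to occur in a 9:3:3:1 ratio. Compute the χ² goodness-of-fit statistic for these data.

Under the 9:3:3:1 hypothesis (Σ ratio = 16, N = 106):
  purple smooth: 106 × 9/16 = 59.625
  purple shrunken: 106 × 3/16 = 19.875
  yellow smooth: 106 × 3/16 = 19.875
  yellow shrunken: 106 × 1/16 = 6.625
χ² = Σ (O − E)² / E
  purple smooth: (61 − 59.625)² / 59.625 = 0.0317
  purple shrunken: (18 − 19.875)² / 19.875 = 0.1769
  yellow smooth: (21 − 19.875)² / 19.875 = 0.0637
  yellow shrunken: (6 − 6.625)² / 6.625 = 0.0590
χ² = 0.0317 + 0.1769 + 0.0637 + 0.0590 = 0.3313 ≈ 0.331

0.331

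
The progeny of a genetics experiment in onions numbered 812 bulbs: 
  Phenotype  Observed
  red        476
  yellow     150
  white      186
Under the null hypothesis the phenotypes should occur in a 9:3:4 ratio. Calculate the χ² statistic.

2.268

Under the 9:3:4 hypothesis (Σ ratio = 16, N = 812):
  red: 812 × 9/16 = 456.75
  yellow: 812 × 3/16 = 152.25
  white: 812 × 4/16 = 203
χ² = Σ (O − E)² / E
  red: (476 − 456.75)² / 456.75 = 0.8113
  yellow: (150 − 152.25)² / 152.25 = 0.0333
  white: (186 − 203)² / 203 = 1.4236
χ² = 0.8113 + 0.0333 + 1.4236 = 2.2682 ≈ 2.268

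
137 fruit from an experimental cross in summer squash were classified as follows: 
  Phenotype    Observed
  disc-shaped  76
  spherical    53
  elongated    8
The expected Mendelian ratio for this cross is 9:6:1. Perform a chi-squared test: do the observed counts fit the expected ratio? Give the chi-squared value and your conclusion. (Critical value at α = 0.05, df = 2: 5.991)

Expected counts for N = 137 under a 9:6:1 ratio (total parts = 16):
  disc-shaped: 137 × 9/16 = 77.0625
  spherical: 137 × 6/16 = 51.375
  elongated: 137 × 1/16 = 8.5625
χ² = Σ (O − E)² / E
  disc-shaped: (76 − 77.0625)² / 77.0625 = 0.0146
  spherical: (53 − 51.375)² / 51.375 = 0.0514
  elongated: (8 − 8.5625)² / 8.5625 = 0.0370
χ² = 0.0146 + 0.0514 + 0.0370 = 0.103
Degrees of freedom = 3 − 1 = 2; critical value at α = 0.05 is 5.991.
Since 0.103 < 5.991, we fail to reject the null hypothesis — the data are consistent with the 9:6:1 ratio.

0.103; consistent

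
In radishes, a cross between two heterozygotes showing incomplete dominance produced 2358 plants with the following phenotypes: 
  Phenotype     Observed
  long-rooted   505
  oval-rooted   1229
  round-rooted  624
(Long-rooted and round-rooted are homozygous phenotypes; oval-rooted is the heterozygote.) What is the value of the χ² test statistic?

With incomplete dominance, a heterozygote × heterozygote cross gives a 1:2:1 phenotypic ratio.
The 1:2:1 ratio has 4 parts, so with N = 2358 the expected counts are:
  long-rooted: 2358 × 1/4 = 589.5
  oval-rooted: 2358 × 2/4 = 1179
  round-rooted: 2358 × 1/4 = 589.5
χ² = Σ (O − E)² / E
  long-rooted: (505 − 589.5)² / 589.5 = 12.1124
  oval-rooted: (1229 − 1179)² / 1179 = 2.1204
  round-rooted: (624 − 589.5)² / 589.5 = 2.0191
χ² = 12.1124 + 2.1204 + 2.0191 = 16.2519 ≈ 16.252

16.252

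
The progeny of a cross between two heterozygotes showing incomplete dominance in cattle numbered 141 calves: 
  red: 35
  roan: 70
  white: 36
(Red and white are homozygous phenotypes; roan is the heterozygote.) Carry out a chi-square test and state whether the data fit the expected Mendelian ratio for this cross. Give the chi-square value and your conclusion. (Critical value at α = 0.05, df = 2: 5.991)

With incomplete dominance, a heterozygote × heterozygote cross gives a 1:2:1 phenotypic ratio.
Total ratio parts = 4. Expected numbers out of 141:
  red: 141 × 1/4 = 35.25
  roan: 141 × 2/4 = 70.5
  white: 141 × 1/4 = 35.25
χ² = Σ (O − E)² / E
  red: (35 − 35.25)² / 35.25 = 0.0018
  roan: (70 − 70.5)² / 70.5 = 0.0035
  white: (36 − 35.25)² / 35.25 = 0.0160
χ² = 0.0018 + 0.0035 + 0.0160 = 0.0213 ≈ 0.021
Degrees of freedom = 3 − 1 = 2; critical value at α = 0.05 is 5.991.
Since 0.021 < 5.991, we fail to reject the null hypothesis — the data are consistent with the 1:2:1 ratio.

0.021; consistent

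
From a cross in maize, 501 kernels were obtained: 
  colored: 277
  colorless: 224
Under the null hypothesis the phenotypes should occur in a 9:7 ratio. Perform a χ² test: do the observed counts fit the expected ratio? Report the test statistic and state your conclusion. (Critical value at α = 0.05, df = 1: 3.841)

Total ratio parts = 16. Expected numbers out of 501:
  colored: 501 × 9/16 = 281.8125
  colorless: 501 × 7/16 = 219.1875
χ² = Σ (O − E)² / E
  colored: (277 − 281.8125)² / 281.8125 = 0.0822
  colorless: (224 − 219.1875)² / 219.1875 = 0.1057
χ² = 0.0822 + 0.1057 = 0.1879 ≈ 0.188
Degrees of freedom = 2 − 1 = 1; critical value at α = 0.05 is 3.841.
Since 0.188 < 3.841, we fail to reject the null hypothesis — the data are consistent with the 9:7 ratio.

0.188; consistent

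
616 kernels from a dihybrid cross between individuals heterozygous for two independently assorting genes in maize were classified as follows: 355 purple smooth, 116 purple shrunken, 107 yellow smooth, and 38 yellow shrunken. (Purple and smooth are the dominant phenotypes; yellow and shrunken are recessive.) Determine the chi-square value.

0.843

A dihybrid F₂ with independent assortment and complete dominance at both loci gives a 9:3:3:1 phenotypic ratio.
Under the 9:3:3:1 hypothesis (Σ ratio = 16, N = 616):
  purple smooth: 616 × 9/16 = 346.5
  purple shrunken: 616 × 3/16 = 115.5
  yellow smooth: 616 × 3/16 = 115.5
  yellow shrunken: 616 × 1/16 = 38.5
χ² = Σ (O − E)² / E
  purple smooth: (355 − 346.5)² / 346.5 = 0.2085
  purple shrunken: (116 − 115.5)² / 115.5 = 0.0022
  yellow smooth: (107 − 115.5)² / 115.5 = 0.6255
  yellow shrunken: (38 − 38.5)² / 38.5 = 0.0065
χ² = 0.2085 + 0.0022 + 0.6255 + 0.0065 = 0.8427 ≈ 0.843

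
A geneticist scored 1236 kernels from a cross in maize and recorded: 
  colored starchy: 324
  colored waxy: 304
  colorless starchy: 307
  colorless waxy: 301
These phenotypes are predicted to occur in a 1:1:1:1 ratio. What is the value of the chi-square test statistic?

1.029

Under the 1:1:1:1 hypothesis (Σ ratio = 4, N = 1236):
  colored starchy: 1236 × 1/4 = 309
  colored waxy: 1236 × 1/4 = 309
  colorless starchy: 1236 × 1/4 = 309
  colorless waxy: 1236 × 1/4 = 309
χ² = Σ (O − E)² / E
  colored starchy: (324 − 309)² / 309 = 0.7282
  colored waxy: (304 − 309)² / 309 = 0.0809
  colorless starchy: (307 − 309)² / 309 = 0.0129
  colorless waxy: (301 − 309)² / 309 = 0.2071
χ² = 0.7282 + 0.0809 + 0.0129 + 0.2071 = 1.0291 ≈ 1.029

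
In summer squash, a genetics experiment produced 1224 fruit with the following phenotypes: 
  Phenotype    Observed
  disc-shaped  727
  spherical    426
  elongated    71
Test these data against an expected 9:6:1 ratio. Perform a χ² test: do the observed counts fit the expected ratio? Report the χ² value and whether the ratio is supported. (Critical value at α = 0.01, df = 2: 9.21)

Expected counts for N = 1224 under a 9:6:1 ratio (total parts = 16):
  disc-shaped: 1224 × 9/16 = 688.5
  spherical: 1224 × 6/16 = 459
  elongated: 1224 × 1/16 = 76.5
χ² = Σ (O − E)² / E
  disc-shaped: (727 − 688.5)² / 688.5 = 2.1529
  spherical: (426 − 459)² / 459 = 2.3725
  elongated: (71 − 76.5)² / 76.5 = 0.3954
χ² = 2.1529 + 2.3725 + 0.3954 = 4.9208 ≈ 4.921
Degrees of freedom = 3 − 1 = 2; critical value at α = 0.01 is 9.21.
Since 4.921 < 9.21, we fail to reject the null hypothesis — the data are consistent with the 9:6:1 ratio.

4.921; consistent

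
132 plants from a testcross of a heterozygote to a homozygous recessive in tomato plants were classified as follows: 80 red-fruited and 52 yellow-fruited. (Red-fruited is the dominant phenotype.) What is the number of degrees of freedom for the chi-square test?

1

A testcross of a heterozygote (Aa × aa) gives a 1:1 phenotypic ratio.
A goodness-of-fit test with 2 phenotype classes has df = 2 − 1 = 1.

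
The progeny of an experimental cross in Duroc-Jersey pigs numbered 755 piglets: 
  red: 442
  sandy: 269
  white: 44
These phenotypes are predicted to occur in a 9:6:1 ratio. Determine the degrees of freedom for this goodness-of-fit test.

A goodness-of-fit test with 3 phenotype classes has df = 3 − 1 = 2.

2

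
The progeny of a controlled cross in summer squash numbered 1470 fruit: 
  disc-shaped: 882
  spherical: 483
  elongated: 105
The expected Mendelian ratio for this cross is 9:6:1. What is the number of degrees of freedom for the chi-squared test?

2

A goodness-of-fit test with 3 phenotype classes has df = 3 − 1 = 2.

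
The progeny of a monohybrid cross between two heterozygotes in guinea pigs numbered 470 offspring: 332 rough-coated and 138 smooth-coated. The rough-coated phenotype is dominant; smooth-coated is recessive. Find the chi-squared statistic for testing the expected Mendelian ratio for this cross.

4.769

For a monohybrid cross between heterozygotes with complete dominance, the expected phenotypic ratio is 3:1.
Under the 3:1 hypothesis (Σ ratio = 4, N = 470):
  rough-coated: 470 × 3/4 = 352.5
  smooth-coated: 470 × 1/4 = 117.5
χ² = Σ (O − E)² / E
  rough-coated: (332 − 352.5)² / 352.5 = 1.1922
  smooth-coated: (138 − 117.5)² / 117.5 = 3.5766
χ² = 1.1922 + 3.5766 = 4.7688 ≈ 4.769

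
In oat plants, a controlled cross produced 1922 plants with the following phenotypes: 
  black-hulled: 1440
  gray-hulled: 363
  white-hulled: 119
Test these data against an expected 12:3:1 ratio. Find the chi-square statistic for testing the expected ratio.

0.031

Total ratio parts = 16. Expected numbers out of 1922:
  black-hulled: 1922 × 12/16 = 1441.5
  gray-hulled: 1922 × 3/16 = 360.375
  white-hulled: 1922 × 1/16 = 120.125
χ² = Σ (O − E)² / E
  black-hulled: (1440 − 1441.5)² / 1441.5 = 0.0016
  gray-hulled: (363 − 360.375)² / 360.375 = 0.0191
  white-hulled: (119 − 120.125)² / 120.125 = 0.0105
χ² = 0.0016 + 0.0191 + 0.0105 = 0.0312 ≈ 0.031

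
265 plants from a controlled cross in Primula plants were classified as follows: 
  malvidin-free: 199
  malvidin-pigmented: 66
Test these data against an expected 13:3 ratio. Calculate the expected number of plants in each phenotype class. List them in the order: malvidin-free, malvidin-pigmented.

Expected counts for N = 265 under a 13:3 ratio (total parts = 16):
  malvidin-free: 265 × 13/16 = 215.3125
  malvidin-pigmented: 265 × 3/16 = 49.6875

215.3125, 49.6875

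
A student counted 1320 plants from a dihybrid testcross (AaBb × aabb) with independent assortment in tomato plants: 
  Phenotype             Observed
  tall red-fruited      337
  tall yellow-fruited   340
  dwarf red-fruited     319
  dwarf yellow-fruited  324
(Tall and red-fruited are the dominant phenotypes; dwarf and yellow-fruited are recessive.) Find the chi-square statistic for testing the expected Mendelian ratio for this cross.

0.927

A dihybrid testcross with independent assortment gives a 1:1:1:1 ratio.
Under the 1:1:1:1 hypothesis (Σ ratio = 4, N = 1320):
  tall red-fruited: 1320 × 1/4 = 330
  tall yellow-fruited: 1320 × 1/4 = 330
  dwarf red-fruited: 1320 × 1/4 = 330
  dwarf yellow-fruited: 1320 × 1/4 = 330
χ² = Σ (O − E)² / E
  tall red-fruited: (337 − 330)² / 330 = 0.1485
  tall yellow-fruited: (340 − 330)² / 330 = 0.3030
  dwarf red-fruited: (319 − 330)² / 330 = 0.3667
  dwarf yellow-fruited: (324 − 330)² / 330 = 0.1091
χ² = 0.1485 + 0.3030 + 0.3667 + 0.1091 = 0.9273 ≈ 0.927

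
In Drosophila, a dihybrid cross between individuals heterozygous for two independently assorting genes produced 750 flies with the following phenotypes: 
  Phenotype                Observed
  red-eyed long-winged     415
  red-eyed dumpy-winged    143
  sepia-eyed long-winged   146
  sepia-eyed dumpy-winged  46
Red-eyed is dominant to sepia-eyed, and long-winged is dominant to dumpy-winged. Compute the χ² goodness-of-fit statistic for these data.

A dihybrid F₂ with independent assortment and complete dominance at both loci gives a 9:3:3:1 phenotypic ratio.
Total ratio parts = 16. Expected numbers out of 750:
  red-eyed long-winged: 750 × 9/16 = 421.875
  red-eyed dumpy-winged: 750 × 3/16 = 140.625
  sepia-eyed long-winged: 750 × 3/16 = 140.625
  sepia-eyed dumpy-winged: 750 × 1/16 = 46.875
χ² = Σ (O − E)² / E
  red-eyed long-winged: (415 − 421.875)² / 421.875 = 0.1120
  red-eyed dumpy-winged: (143 − 140.625)² / 140.625 = 0.0401
  sepia-eyed long-winged: (146 − 140.625)² / 140.625 = 0.2054
  sepia-eyed dumpy-winged: (46 − 46.875)² / 46.875 = 0.0163
χ² = 0.1120 + 0.0401 + 0.2054 + 0.0163 = 0.3738 ≈ 0.374

0.374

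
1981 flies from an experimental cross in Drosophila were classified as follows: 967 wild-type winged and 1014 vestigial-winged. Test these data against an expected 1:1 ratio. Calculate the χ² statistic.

1.115

The 1:1 ratio has 2 parts, so with N = 1981 the expected counts are:
  wild-type winged: 1981 × 1/2 = 990.5
  vestigial-winged: 1981 × 1/2 = 990.5
χ² = Σ (O − E)² / E
  wild-type winged: (967 − 990.5)² / 990.5 = 0.5575
  vestigial-winged: (1014 − 990.5)² / 990.5 = 0.5575
χ² = 0.5575 + 0.5575 = 1.115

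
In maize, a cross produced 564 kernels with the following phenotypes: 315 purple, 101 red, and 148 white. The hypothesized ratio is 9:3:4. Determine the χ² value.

Total ratio parts = 16. Expected numbers out of 564:
  purple: 564 × 9/16 = 317.25
  red: 564 × 3/16 = 105.75
  white: 564 × 4/16 = 141
χ² = Σ (O − E)² / E
  purple: (315 − 317.25)² / 317.25 = 0.0160
  red: (101 − 105.75)² / 105.75 = 0.2134
  white: (148 − 141)² / 141 = 0.3475
χ² = 0.0160 + 0.2134 + 0.3475 = 0.5769 ≈ 0.577

0.577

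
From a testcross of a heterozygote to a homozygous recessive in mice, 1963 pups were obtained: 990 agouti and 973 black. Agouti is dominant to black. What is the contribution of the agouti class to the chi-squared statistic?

0.074

A testcross of a heterozygote (Aa × aa) gives a 1:1 phenotypic ratio.
Expected counts for N = 1963 under a 1:1 ratio (total parts = 2):
  agouti: 1963 × 1/2 = 981.5
  black: 1963 × 1/2 = 981.5
Contribution of agouti: (990 − 981.5)² / 981.5 = 0.0736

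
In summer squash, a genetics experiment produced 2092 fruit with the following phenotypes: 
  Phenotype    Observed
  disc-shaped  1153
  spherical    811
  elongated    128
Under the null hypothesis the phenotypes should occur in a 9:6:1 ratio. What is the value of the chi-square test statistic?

The 9:6:1 ratio has 16 parts, so with N = 2092 the expected counts are:
  disc-shaped: 2092 × 9/16 = 1176.75
  spherical: 2092 × 6/16 = 784.5
  elongated: 2092 × 1/16 = 130.75
χ² = Σ (O − E)² / E
  disc-shaped: (1153 − 1176.75)² / 1176.75 = 0.4793
  spherical: (811 − 784.5)² / 784.5 = 0.8952
  elongated: (128 − 130.75)² / 130.75 = 0.0578
χ² = 0.4793 + 0.8952 + 0.0578 = 1.4323 ≈ 1.432

1.432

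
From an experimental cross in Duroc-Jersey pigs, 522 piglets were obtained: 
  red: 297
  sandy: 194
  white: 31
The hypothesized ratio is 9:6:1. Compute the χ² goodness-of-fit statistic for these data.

0.135

Expected counts for N = 522 under a 9:6:1 ratio (total parts = 16):
  red: 522 × 9/16 = 293.625
  sandy: 522 × 6/16 = 195.75
  white: 522 × 1/16 = 32.625
χ² = Σ (O − E)² / E
  red: (297 − 293.625)² / 293.625 = 0.0388
  sandy: (194 − 195.75)² / 195.75 = 0.0156
  white: (31 − 32.625)² / 32.625 = 0.0809
χ² = 0.0388 + 0.0156 + 0.0809 = 0.1353 ≈ 0.135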